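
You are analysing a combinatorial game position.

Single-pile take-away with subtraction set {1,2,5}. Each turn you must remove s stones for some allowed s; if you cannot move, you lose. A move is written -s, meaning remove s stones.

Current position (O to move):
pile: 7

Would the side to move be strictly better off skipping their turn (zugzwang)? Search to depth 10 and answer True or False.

zugzwang(7, O) = False

[7] O move#1: -1:+1/6*, -2:-1/5, -5:-1/2
[6] X move#2: -1:-1/5*, -2:-1/4, -5:-1/1
[5] O move#3: -1:-1/4, -2:+1/3*, -5:+1/0
[3] X move#4: -1:-1/2*, -2:-1/1
[2] O move#5: -1:-1/1, -2:+1/0*
[0] end (terminal -1, X#6); searched 7 to 10
if O skipped the turn, X would face:
~ [7] X move#1: -1:+1/6*, -2:-1/5, -5:-1/2
~ [6] O move#2: -1:-1/5*, -2:-1/4, -5:-1/1
~ [5] X move#3: -1:-1/4, -2:+1/3*, -5:+1/0
~ [3] O move#4: -1:-1/2*, -2:-1/1
~ [2] X move#5: -1:-1/1, -2:+1/0*
~ [0] end (terminal -1, O#6); searched 7 to 10
compare (O): move=+1 vs pass=-1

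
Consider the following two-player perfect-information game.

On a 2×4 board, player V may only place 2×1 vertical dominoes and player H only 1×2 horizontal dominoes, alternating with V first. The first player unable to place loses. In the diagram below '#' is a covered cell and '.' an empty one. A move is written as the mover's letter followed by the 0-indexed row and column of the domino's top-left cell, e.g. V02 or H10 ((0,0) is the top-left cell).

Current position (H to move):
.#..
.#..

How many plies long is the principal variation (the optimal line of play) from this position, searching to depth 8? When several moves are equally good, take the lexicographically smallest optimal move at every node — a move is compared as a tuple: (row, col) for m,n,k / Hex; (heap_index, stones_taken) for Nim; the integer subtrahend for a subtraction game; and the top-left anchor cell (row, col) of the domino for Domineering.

PV length from [.#../.#..]: 3 plies

ply 1, H at .#../.#.. | H02=+1→.###/.#..*; H12=+1→.#../.###
ply 2, V at .###/.#.. | V00=-1→####/##..*
ply 3, H at ####/##.. | H12=+1→####/####*
ply 4: ####/#### is terminal -1 (V); from .#../.#.. depth 8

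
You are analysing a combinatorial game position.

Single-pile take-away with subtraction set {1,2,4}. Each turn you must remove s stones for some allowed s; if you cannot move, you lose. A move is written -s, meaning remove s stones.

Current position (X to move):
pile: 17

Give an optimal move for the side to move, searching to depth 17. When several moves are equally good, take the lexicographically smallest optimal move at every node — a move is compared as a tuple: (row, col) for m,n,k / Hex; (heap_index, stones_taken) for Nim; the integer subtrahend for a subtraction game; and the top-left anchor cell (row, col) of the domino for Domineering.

[17] X move#1: -1:-1/16, -2:+1/15*, -4:-1/13
[15] O move#2: -1:-1/14*, -2:-1/13, -4:-1/11
[14] X move#3: -1:-1/13, -2:+1/12*, -4:-1/10
[12] O move#4: -1:-1/11*, -2:-1/10, -4:-1/8
[11] X move#5: -1:-1/10, -2:+1/9*, -4:-1/7
[9] O move#6: -1:-1/8*, -2:-1/7, -4:-1/5
[8] X move#7: -1:-1/7, -2:+1/6*, -4:-1/4
[6] O move#8: -1:-1/5*, -2:-1/4, -4:-1/2
[5] X move#9: -1:-1/4, -2:+1/3*, -4:-1/1
[3] O move#10: -1:-1/2*, -2:-1/1
[2] X move#11: -1:-1/1, -2:+1/0*
[0] end (terminal -1, O#12); searched 17 to 17

X's best at [17]: -2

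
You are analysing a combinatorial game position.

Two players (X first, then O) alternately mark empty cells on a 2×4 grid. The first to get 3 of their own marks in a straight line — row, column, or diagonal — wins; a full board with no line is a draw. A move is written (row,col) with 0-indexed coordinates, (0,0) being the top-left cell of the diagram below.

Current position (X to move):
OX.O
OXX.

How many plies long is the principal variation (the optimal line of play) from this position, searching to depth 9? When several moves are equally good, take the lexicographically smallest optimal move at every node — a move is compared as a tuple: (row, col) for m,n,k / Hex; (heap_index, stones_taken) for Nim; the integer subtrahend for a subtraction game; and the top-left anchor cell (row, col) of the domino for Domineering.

PV length from [OX.O/OXX.]: 1 ply

[OX.O/OXX.] X move#1: (0,2):+0/OXXO/OXX., (1,3):+1/OX.O/OXXX*
[OX.O/OXXX] end (terminal -1, O#2); searched OX.O/OXX. to 9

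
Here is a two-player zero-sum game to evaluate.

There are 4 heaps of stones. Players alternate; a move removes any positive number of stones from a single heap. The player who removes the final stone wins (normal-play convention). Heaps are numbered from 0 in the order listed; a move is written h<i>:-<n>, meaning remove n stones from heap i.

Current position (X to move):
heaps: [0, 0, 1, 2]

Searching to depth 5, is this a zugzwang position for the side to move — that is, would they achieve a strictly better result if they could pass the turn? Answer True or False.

ply 1, X at (0,0,1,2) | h2:-1=-1→(0,0,0,2); h3:-1=+1→(0,0,1,1)*; h3:-2=-1→(0,0,1,0)
ply 2, O at (0,0,1,1) | h2:-1=-1→(0,0,0,1)*; h3:-1=-1→(0,0,1,0)
ply 3, X at (0,0,0,1) | h3:-1=+1→(0,0,0,0)*
ply 4: (0,0,0,0) is terminal -1 (O); from (0,0,1,2) depth 5
pass branch (O moves first from the same position):
  | ply 1, O at (0,0,1,2) | h2:-1=-1→(0,0,0,2); h3:-1=+1→(0,0,1,1)*; h3:-2=-1→(0,0,1,0)
  | ply 2, X at (0,0,1,1) | h2:-1=-1→(0,0,0,1)*; h3:-1=-1→(0,0,1,0)
  | ply 3, O at (0,0,0,1) | h3:-1=+1→(0,0,0,0)*
  | ply 4: (0,0,0,0) is terminal -1 (X); from (0,0,1,2) depth 5
X moving scores +1; X passing scores -1

zugzwang((0,0,1,2), X) = False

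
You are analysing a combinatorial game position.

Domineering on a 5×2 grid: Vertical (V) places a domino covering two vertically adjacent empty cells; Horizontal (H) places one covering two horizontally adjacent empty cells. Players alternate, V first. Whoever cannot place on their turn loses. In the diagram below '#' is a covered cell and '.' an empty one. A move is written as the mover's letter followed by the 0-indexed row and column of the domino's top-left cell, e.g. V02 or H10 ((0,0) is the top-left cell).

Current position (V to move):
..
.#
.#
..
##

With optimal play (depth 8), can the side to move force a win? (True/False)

ply 1, V at ../.#/.#/../## | V00=-1→#./##/.#/../##*; V10=-1→../##/##/../##; V20=-1→../.#/##/#./##
ply 2, H at #./##/.#/../## | H30=+1→#./##/.#/##/##*
ply 3: #./##/.#/##/## is terminal -1 (V); from ../.#/.#/../## depth 8

V winning at [../.#/.#/../##]: False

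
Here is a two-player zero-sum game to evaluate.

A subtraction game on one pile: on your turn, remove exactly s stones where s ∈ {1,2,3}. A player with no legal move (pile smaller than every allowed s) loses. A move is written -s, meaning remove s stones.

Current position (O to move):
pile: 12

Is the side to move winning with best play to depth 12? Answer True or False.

O winning at [12]: False

[12] O move#1: -1:-1/11*, -2:-1/10, -3:-1/9
[11] X move#2: -1:-1/10, -2:-1/9, -3:+1/8*
[8] O move#3: -1:-1/7*, -2:-1/6, -3:-1/5
[7] X move#4: -1:-1/6, -2:-1/5, -3:+1/4*
[4] O move#5: -1:-1/3*, -2:-1/2, -3:-1/1
[3] X move#6: -1:-1/2, -2:-1/1, -3:+1/0*
[0] end (terminal -1, O#7); searched 12 to 12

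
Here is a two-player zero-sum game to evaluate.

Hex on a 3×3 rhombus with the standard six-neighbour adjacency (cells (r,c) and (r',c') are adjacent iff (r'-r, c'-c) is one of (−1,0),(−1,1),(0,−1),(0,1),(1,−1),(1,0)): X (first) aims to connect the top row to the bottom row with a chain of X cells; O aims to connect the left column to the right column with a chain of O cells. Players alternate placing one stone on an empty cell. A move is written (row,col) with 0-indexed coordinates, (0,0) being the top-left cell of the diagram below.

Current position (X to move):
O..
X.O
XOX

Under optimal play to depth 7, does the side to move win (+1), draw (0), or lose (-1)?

[O../X.O/XOX] X move#1: (0,1):+1/OX./X.O/XOX*, (0,2):+1/O.X/X.O/XOX, (1,1):+1/O../XXO/XOX
[OX./X.O/XOX] end (terminal -1, O#2); searched O../X.O/XOX to 7

value(O../X.O/XOX, X) = +1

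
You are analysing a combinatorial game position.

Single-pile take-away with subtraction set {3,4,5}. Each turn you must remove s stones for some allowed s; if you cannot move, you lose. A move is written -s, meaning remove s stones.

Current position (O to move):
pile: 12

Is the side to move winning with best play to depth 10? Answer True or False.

O winning at [12]: True

[12] O move#1: -3:+1/9*, -4:+1/8, -5:-1/7
[9] X move#2: -3:-1/6*, -4:-1/5, -5:-1/4
[6] O move#3: -3:-1/3, -4:+1/2*, -5:+1/1
[2] end (terminal -1, X#4); searched 12 to 10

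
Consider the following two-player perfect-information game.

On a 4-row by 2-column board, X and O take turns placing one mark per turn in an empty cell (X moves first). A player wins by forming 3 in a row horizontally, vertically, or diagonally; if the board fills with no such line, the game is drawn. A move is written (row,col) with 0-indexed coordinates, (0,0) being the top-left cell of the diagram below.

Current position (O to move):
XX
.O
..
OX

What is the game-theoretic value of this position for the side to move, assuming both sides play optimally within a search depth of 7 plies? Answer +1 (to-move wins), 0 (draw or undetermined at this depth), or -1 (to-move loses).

p1 O@[XX/.O/../OX]: (1,0)[XX/OO/../OX]+0* (2,0)[XX/.O/O./OX]+0 (2,1)[XX/.O/.O/OX]+0
p2 X@[XX/OO/../OX]: (2,0)[XX/OO/X./OX]+0* (2,1)[XX/OO/.X/OX]-1
p3 O@[XX/OO/X./OX]: (2,1)[XX/OO/XO/OX]+0*
p4 X@[XX/OO/XO/OX] terminal +0; root [XX/.O/../OX] d7

value(XX/.O/../OX, O) = 0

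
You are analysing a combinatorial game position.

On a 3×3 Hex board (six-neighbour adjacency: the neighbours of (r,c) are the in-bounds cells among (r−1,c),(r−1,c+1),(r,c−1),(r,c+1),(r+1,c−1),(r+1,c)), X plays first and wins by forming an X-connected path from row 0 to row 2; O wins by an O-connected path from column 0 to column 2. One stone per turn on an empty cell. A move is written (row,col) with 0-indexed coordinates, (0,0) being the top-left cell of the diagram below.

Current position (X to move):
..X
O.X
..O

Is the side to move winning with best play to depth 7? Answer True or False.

[..X/O.X/..O] X move#1: (0,0):-1/X.X/O.X/..O, (0,1):-1/.XX/O.X/..O, (1,1):+1/..X/OXX/..O*, (2,0):+1/..X/O.X/X.O, (2,1):+1/..X/O.X/.XO
[..X/OXX/..O] O move#2: (0,0):-1/O.X/OXX/..O*, (0,1):-1/.OX/OXX/..O, (2,0):-1/..X/OXX/O.O, (2,1):-1/..X/OXX/.OO
[O.X/OXX/..O] X move#3: (0,1):+1/OXX/OXX/..O*, (2,0):+1/O.X/OXX/X.O, (2,1):+1/O.X/OXX/.XO
[OXX/OXX/..O] O move#4: (2,0):-1/OXX/OXX/O.O*, (2,1):-1/OXX/OXX/.OO
[OXX/OXX/O.O] X move#5: (2,1):+1/OXX/OXX/OXO*
[OXX/OXX/OXO] end (terminal -1, O#6); searched ..X/O.X/..O to 7

X winning at [..X/O.X/..O]: True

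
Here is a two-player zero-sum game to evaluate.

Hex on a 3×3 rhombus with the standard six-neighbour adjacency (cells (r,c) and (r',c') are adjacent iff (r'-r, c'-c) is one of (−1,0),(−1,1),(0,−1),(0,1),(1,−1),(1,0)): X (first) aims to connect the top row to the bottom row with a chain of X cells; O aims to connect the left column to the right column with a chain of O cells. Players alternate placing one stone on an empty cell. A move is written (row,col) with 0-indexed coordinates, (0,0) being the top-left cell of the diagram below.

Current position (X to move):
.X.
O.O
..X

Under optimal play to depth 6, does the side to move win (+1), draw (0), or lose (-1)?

value(.X./O.O/..X, X) = +1

p1 X@[.X./O.O/..X]: (0,0)[XX./O.O/..X]-1 (0,2)[.XX/O.O/..X]-1 (1,1)[.X./OXO/..X]+1* (2,0)[.X./O.O/X.X]-1 (2,1)[.X./O.O/.XX]-1
p2 O@[.X./OXO/..X]: (0,0)[OX./OXO/..X]-1* (0,2)[.XO/OXO/..X]-1 (2,0)[.X./OXO/O.X]-1 (2,1)[.X./OXO/.OX]-1
p3 X@[OX./OXO/..X]: (0,2)[OXX/OXO/..X]+1* (2,0)[OX./OXO/X.X]+1 (2,1)[OX./OXO/.XX]+1
p4 O@[OXX/OXO/..X]: (2,0)[OXX/OXO/O.X]-1* (2,1)[OXX/OXO/.OX]-1
p5 X@[OXX/OXO/O.X]: (2,1)[OXX/OXO/OXX]+1*
p6 O@[OXX/OXO/OXX] terminal -1; root [.X./O.O/..X] d6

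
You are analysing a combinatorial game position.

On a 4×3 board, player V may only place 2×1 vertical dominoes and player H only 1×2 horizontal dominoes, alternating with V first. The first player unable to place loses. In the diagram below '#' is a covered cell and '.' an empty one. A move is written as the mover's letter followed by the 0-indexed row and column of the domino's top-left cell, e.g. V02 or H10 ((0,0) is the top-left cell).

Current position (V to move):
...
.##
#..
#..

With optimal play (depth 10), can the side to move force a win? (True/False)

p1 V@[.../.##/#../#..]: V00[#../###/#../#..]-1 V21[.../.##/##./##.]+1* V22[.../.##/#.#/#.#]+1
p2 H@[.../.##/##./##.]: H00[##./.##/##./##.]-1* H01[.##/.##/##./##.]-1
p3 V@[##./.##/##./##.]: V22[##./.##/###/###]+1*
p4 H@[##./.##/###/###] terminal -1; root [.../.##/#../#..] d10

V winning at [.../.##/#../#..]: True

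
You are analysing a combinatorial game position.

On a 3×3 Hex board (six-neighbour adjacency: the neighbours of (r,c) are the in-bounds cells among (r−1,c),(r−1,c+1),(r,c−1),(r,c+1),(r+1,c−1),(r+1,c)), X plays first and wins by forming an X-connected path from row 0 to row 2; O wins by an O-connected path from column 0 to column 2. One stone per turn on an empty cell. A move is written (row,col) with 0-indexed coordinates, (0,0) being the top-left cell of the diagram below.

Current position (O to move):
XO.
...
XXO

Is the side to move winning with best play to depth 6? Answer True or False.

O winning at [XO./.../XXO]: False

ply 1, O at XO./.../XXO | (0,2)=-1→XOO/.../XXO*; (1,0)=-1→XO./O../XXO; (1,1)=-1→XO./.O./XXO; (1,2)=-1→XO./..O/XXO
ply 2, X at XOO/.../XXO | (1,0)=+1→XOO/X../XXO*; (1,1)=-1→XOO/.X./XXO; (1,2)=-1→XOO/..X/XXO
ply 3: XOO/X../XXO is terminal -1 (O); from XO./.../XXO depth 6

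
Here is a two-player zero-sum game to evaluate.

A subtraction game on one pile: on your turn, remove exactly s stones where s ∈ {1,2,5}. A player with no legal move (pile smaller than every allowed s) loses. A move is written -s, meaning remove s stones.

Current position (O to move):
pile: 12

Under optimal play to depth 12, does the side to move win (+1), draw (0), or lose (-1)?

[12] O move#1: -1:-1/11*, -2:-1/10, -5:-1/7
[11] X move#2: -1:-1/10, -2:+1/9*, -5:+1/6
[9] O move#3: -1:-1/8*, -2:-1/7, -5:-1/4
[8] X move#4: -1:-1/7, -2:+1/6*, -5:+1/3
[6] O move#5: -1:-1/5*, -2:-1/4, -5:-1/1
[5] X move#6: -1:-1/4, -2:+1/3*, -5:+1/0
[3] O move#7: -1:-1/2*, -2:-1/1
[2] X move#8: -1:-1/1, -2:+1/0*
[0] end (terminal -1, O#9); searched 12 to 12

value(12, O) = -1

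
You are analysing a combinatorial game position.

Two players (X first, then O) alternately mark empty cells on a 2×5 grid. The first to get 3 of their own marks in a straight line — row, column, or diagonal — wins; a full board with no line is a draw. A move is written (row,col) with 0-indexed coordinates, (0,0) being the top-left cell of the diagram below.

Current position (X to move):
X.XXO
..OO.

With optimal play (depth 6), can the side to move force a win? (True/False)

X winning at [X.XXO/..OO.]: True

[X.XXO/..OO.] X move#1: (0,1):+1/XXXXO/..OO.*, (1,0):-1/X.XXO/X.OO., (1,1):-1/X.XXO/.XOO., (1,4):-1/X.XXO/..OOX
[XXXXO/..OO.] end (terminal -1, O#2); searched X.XXO/..OO. to 6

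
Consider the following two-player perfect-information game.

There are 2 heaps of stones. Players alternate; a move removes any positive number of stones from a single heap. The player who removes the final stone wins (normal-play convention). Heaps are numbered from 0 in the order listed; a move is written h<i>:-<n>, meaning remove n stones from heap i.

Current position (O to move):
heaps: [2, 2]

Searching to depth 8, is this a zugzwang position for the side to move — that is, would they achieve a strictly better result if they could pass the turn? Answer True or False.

[(2,2)] O move#1: h0:-1:-1/(1,2)*, h0:-2:-1/(0,2), h1:-1:-1/(2,1), h1:-2:-1/(2,0)
[(1,2)] X move#2: h0:-1:-1/(0,2), h1:-1:+1/(1,1)*, h1:-2:-1/(1,0)
[(1,1)] O move#3: h0:-1:-1/(0,1)*, h1:-1:-1/(1,0)
[(0,1)] X move#4: h1:-1:+1/(0,0)*
[(0,0)] end (terminal -1, O#5); searched (2,2) to 8
if O skipped the turn, X would face:
~ [(2,2)] X move#1: h0:-1:-1/(1,2)*, h0:-2:-1/(0,2), h1:-1:-1/(2,1), h1:-2:-1/(2,0)
~ [(1,2)] O move#2: h0:-1:-1/(0,2), h1:-1:+1/(1,1)*, h1:-2:-1/(1,0)
~ [(1,1)] X move#3: h0:-1:-1/(0,1)*, h1:-1:-1/(1,0)
~ [(0,1)] O move#4: h1:-1:+1/(0,0)*
~ [(0,0)] end (terminal -1, X#5); searched (2,2) to 8
compare (O): move=-1 vs pass=+1

zugzwang((2,2), O) = True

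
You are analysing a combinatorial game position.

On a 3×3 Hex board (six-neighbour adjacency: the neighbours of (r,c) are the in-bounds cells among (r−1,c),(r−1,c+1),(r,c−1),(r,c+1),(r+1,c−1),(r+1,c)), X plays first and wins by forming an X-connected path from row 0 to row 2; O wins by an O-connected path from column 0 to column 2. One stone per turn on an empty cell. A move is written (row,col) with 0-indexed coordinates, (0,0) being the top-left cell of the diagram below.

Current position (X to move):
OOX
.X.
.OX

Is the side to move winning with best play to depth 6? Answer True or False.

X winning at [OOX/.X./.OX]: True

ply 1, X at OOX/.X./.OX | (1,0)=+1→OOX/XX./.OX*; (1,2)=+1→OOX/.XX/.OX; (2,0)=+1→OOX/.X./XOX
ply 2, O at OOX/XX./.OX | (1,2)=-1→OOX/XXO/.OX*; (2,0)=-1→OOX/XX./OOX
ply 3, X at OOX/XXO/.OX | (2,0)=+1→OOX/XXO/XOX*
ply 4: OOX/XXO/XOX is terminal -1 (O); from OOX/.X./.OX depth 6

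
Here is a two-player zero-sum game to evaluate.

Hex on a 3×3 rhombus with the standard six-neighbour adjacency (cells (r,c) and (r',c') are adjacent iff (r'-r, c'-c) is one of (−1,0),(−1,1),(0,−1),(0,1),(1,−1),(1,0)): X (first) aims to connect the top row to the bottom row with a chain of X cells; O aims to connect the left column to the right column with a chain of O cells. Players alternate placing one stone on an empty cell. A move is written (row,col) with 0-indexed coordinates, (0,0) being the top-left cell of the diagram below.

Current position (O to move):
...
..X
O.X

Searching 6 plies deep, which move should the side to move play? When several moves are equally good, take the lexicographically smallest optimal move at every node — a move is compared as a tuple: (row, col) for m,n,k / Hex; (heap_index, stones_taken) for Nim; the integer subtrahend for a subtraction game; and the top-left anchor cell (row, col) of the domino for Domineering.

[.../..X/O.X] O move#1: (0,0):-1/O../..X/O.X, (0,1):-1/.O./..X/O.X, (0,2):+1/..O/..X/O.X*, (1,0):-1/.../O.X/O.X, (1,1):-1/.../.OX/O.X, (2,1):-1/.../..X/OOX
[..O/..X/O.X] X move#2: (0,0):-1/X.O/..X/O.X*, (0,1):-1/.XO/..X/O.X, (1,0):-1/..O/X.X/O.X, (1,1):-1/..O/.XX/O.X, (2,1):-1/..O/..X/OXX
[X.O/..X/O.X] O move#3: (0,1):+1/XOO/..X/O.X*, (1,0):+1/X.O/O.X/O.X, (1,1):+1/X.O/.OX/O.X, (2,1):-1/X.O/..X/OOX
[XOO/..X/O.X] X move#4: (1,0):-1/XOO/X.X/O.X*, (1,1):-1/XOO/.XX/O.X, (2,1):-1/XOO/..X/OXX
[XOO/X.X/O.X] O move#5: (1,1):+1/XOO/XOX/O.X*, (2,1):-1/XOO/X.X/OOX
[XOO/XOX/O.X] end (terminal -1, X#6); searched .../..X/O.X to 6

O's best at [.../..X/O.X]: (0,2)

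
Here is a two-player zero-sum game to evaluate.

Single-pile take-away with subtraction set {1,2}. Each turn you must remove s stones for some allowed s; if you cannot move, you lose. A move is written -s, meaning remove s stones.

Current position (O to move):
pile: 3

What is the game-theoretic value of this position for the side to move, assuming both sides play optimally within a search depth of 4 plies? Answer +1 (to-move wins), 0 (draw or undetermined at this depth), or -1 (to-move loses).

ply 1, O at 3 | -1=-1→2*; -2=-1→1
ply 2, X at 2 | -1=-1→1; -2=+1→0*
ply 3: 0 is terminal -1 (O); from 3 depth 4

value(3, O) = -1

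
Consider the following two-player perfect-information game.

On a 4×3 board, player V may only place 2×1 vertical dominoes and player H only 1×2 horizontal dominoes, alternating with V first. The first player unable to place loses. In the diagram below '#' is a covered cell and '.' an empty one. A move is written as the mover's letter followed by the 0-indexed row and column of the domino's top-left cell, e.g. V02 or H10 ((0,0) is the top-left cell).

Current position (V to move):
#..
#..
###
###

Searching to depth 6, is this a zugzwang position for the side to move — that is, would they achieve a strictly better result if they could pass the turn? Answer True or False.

zugzwang(#../#../###/###, V) = False

p1 V@[#../#../###/###]: V01[##./##./###/###]+1* V02[#.#/#.#/###/###]+1
p2 H@[##./##./###/###] terminal -1; root [#../#../###/###] d6
if V skipped the turn, H would face:
~ p1 H@[#../#../###/###]: H01[###/#../###/###]+1* H11[#../###/###/###]+1
~ p2 V@[###/#../###/###] terminal -1; root [#../#../###/###] d6
compare (V): move=+1 vs pass=-1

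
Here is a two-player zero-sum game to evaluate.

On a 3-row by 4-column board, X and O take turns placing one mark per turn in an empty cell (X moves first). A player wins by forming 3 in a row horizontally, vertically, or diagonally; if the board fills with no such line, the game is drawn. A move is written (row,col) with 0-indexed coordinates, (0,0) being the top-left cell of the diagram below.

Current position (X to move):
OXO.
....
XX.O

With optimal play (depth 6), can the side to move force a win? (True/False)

X winning at [OXO./..../XX.O]: True

ply 1, X at OXO./..../XX.O | (0,3)=+1→OXOX/..../XX.O*; (1,0)=+1→OXO./X.../XX.O; (1,1)=+1→OXO./.X../XX.O; (1,2)=+1→OXO./..X./XX.O; (1,3)=+1→OXO./...X/XX.O; (2,2)=+1→OXO./..../XXXO
ply 2, O at OXOX/..../XX.O | (1,0)=-1→OXOX/O.../XX.O*; (1,1)=-1→OXOX/.O../XX.O; (1,2)=-1→OXOX/..O./XX.O; (1,3)=-1→OXOX/...O/XX.O; (2,2)=-1→OXOX/..../XXOO
ply 3, X at OXOX/O.../XX.O | (1,1)=+1→OXOX/OX../XX.O*; (1,2)=+1→OXOX/O.X./XX.O; (1,3)=+1→OXOX/O..X/XX.O; (2,2)=+1→OXOX/O.../XXXO
ply 4: OXOX/OX../XX.O is terminal -1 (O); from OXO./..../XX.O depth 6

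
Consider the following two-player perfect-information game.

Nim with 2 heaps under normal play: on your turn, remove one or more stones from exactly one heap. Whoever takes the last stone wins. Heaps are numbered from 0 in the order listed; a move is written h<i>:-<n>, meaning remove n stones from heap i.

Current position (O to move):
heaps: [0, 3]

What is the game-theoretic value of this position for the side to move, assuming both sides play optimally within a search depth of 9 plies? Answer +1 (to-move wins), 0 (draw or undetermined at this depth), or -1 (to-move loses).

value((0,3), O) = +1

ply 1, O at (0,3) | h1:-1=-1→(0,2); h1:-2=-1→(0,1); h1:-3=+1→(0,0)*
ply 2: (0,0) is terminal -1 (X); from (0,3) depth 9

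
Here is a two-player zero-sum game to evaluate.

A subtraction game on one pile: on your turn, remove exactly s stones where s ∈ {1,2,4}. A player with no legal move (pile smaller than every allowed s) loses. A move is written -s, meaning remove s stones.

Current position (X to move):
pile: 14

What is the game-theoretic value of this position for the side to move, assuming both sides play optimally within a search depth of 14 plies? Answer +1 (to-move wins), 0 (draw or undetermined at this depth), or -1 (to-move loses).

value(14, X) = +1

[14] X move#1: -1:-1/13, -2:+1/12*, -4:-1/10
[12] O move#2: -1:-1/11*, -2:-1/10, -4:-1/8
[11] X move#3: -1:-1/10, -2:+1/9*, -4:-1/7
[9] O move#4: -1:-1/8*, -2:-1/7, -4:-1/5
[8] X move#5: -1:-1/7, -2:+1/6*, -4:-1/4
[6] O move#6: -1:-1/5*, -2:-1/4, -4:-1/2
[5] X move#7: -1:-1/4, -2:+1/3*, -4:-1/1
[3] O move#8: -1:-1/2*, -2:-1/1
[2] X move#9: -1:-1/1, -2:+1/0*
[0] end (terminal -1, O#10); searched 14 to 14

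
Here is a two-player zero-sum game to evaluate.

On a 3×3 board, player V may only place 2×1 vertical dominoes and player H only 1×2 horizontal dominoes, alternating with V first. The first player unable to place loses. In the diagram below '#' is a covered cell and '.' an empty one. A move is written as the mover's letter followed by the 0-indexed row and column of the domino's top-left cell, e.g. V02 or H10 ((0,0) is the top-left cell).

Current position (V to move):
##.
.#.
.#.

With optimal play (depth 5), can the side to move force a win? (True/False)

ply 1, V at ##./.#./.#. | V02=+1→###/.##/.#.*; V10=+1→##./##./##.; V12=+1→##./.##/.##
ply 2: ###/.##/.#. is terminal -1 (H); from ##./.#./.#. depth 5

V winning at [##./.#./.#.]: True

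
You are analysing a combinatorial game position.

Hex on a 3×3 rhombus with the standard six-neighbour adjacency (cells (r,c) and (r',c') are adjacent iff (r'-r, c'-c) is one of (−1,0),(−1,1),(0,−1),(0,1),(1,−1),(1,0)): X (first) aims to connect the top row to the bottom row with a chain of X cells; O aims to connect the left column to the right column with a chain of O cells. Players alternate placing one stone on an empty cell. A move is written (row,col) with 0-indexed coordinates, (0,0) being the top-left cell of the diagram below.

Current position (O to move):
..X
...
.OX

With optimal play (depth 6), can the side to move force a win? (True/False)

[..X/.../.OX] O move#1: (0,0):-1/O.X/.../.OX*, (0,1):-1/.OX/.../.OX, (1,0):-1/..X/O../.OX, (1,1):-1/..X/.O./.OX, (1,2):-1/..X/..O/.OX, (2,0):-1/..X/.../OOX
[O.X/.../.OX] X move#2: (0,1):+1/OXX/.../.OX*, (1,0):+1/O.X/X../.OX, (1,1):+1/O.X/.X./.OX, (1,2):+1/O.X/..X/.OX, (2,0):+1/O.X/.../XOX
[OXX/.../.OX] O move#3: (1,0):-1/OXX/O../.OX*, (1,1):-1/OXX/.O./.OX, (1,2):-1/OXX/..O/.OX, (2,0):-1/OXX/.../OOX
[OXX/O../.OX] X move#4: (1,1):+1/OXX/OX./.OX*, (1,2):+1/OXX/O.X/.OX, (2,0):+1/OXX/O../XOX
[OXX/OX./.OX] O move#5: (1,2):-1/OXX/OXO/.OX*, (2,0):-1/OXX/OX./OOX
[OXX/OXO/.OX] X move#6: (2,0):+1/OXX/OXO/XOX*
[OXX/OXO/XOX] end (terminal -1, O#7); searched ..X/.../.OX to 6

O winning at [..X/.../.OX]: False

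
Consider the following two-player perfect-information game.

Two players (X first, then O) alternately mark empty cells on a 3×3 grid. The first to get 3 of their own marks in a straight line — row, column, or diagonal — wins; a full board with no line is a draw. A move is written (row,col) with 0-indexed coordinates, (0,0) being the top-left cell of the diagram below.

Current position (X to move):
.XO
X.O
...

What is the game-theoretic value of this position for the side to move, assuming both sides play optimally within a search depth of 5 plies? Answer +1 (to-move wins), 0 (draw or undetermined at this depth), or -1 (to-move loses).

[.XO/X.O/...] X move#1: (0,0):-1/XXO/X.O/..., (1,1):-1/.XO/XXO/..., (2,0):-1/.XO/X.O/X.., (2,1):-1/.XO/X.O/.X., (2,2):+1/.XO/X.O/..X*
[.XO/X.O/..X] O move#2: (0,0):-1/OXO/X.O/..X*, (1,1):-1/.XO/XOO/..X, (2,0):-1/.XO/X.O/O.X, (2,1):-1/.XO/X.O/.OX
[OXO/X.O/..X] X move#3: (1,1):+0/OXO/XXO/..X, (2,0):+0/OXO/X.O/X.X, (2,1):+1/OXO/X.O/.XX*
[OXO/X.O/.XX] O move#4: (1,1):-1/OXO/XOO/.XX*, (2,0):-1/OXO/X.O/OXX
[OXO/XOO/.XX] X move#5: (2,0):+1/OXO/XOO/XXX*
[OXO/XOO/XXX] end (terminal -1, O#6); searched .XO/X.O/... to 5

value(.XO/X.O/..., X) = +1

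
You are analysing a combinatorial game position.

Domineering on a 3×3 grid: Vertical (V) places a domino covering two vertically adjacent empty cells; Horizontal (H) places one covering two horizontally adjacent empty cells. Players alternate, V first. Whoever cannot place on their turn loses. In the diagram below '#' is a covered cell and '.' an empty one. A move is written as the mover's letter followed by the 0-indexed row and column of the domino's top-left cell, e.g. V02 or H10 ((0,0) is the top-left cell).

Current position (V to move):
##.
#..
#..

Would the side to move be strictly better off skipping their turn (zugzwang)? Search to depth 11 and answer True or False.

p1 V@[##./#../#..]: V02[###/#.#/#..]-1 V11[##./##./##.]+1* V12[##./#.#/#.#]+1
p2 H@[##./##./##.] terminal -1; root [##./#../#..] d11
if V skipped the turn, H would face:
~ p1 H@[##./#../#..]: H11[##./###/#..]+1* H21[##./#../###]-1
~ p2 V@[##./###/#..] terminal -1; root [##./#../#..] d11
compare (V): move=+1 vs pass=-1

zugzwang(##./#../#.., V) = False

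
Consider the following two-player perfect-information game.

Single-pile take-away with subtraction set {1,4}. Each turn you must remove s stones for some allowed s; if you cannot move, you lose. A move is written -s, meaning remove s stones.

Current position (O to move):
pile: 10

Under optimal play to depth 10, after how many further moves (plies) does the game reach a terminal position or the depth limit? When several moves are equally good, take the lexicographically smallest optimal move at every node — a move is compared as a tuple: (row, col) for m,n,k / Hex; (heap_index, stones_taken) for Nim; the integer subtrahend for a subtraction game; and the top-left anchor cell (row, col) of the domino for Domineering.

PV length from [10]: 4 plies

p1 O@[10]: -1[9]-1* -4[6]-1
p2 X@[9]: -1[8]-1 -4[5]+1*
p3 O@[5]: -1[4]-1* -4[1]-1
p4 X@[4]: -1[3]-1 -4[0]+1*
p5 O@[0] terminal -1; root [10] d10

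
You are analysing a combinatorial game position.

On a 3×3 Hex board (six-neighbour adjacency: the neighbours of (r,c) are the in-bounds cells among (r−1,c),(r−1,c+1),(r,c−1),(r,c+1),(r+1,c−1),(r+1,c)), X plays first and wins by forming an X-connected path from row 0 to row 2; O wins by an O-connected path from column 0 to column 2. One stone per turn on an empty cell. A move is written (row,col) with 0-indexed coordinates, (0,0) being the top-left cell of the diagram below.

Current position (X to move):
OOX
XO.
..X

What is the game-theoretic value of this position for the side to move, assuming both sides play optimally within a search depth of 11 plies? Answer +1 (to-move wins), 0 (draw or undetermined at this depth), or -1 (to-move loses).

value(OOX/XO./..X, X) = +1

p1 X@[OOX/XO./..X]: (1,2)[OOX/XOX/..X]+1* (2,0)[OOX/XO./X.X]-1 (2,1)[OOX/XO./.XX]-1
p2 O@[OOX/XOX/..X] terminal -1; root [OOX/XO./..X] d11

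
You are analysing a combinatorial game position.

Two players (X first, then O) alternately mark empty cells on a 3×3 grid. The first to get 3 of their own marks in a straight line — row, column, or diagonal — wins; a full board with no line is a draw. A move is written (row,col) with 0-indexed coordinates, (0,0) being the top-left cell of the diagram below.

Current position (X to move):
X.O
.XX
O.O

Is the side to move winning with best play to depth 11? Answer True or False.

X winning at [X.O/.XX/O.O]: True

ply 1, X at X.O/.XX/O.O | (0,1)=-1→XXO/.XX/O.O; (1,0)=+1→X.O/XXX/O.O*; (2,1)=+1→X.O/.XX/OXO
ply 2: X.O/XXX/O.O is terminal -1 (O); from X.O/.XX/O.O depth 11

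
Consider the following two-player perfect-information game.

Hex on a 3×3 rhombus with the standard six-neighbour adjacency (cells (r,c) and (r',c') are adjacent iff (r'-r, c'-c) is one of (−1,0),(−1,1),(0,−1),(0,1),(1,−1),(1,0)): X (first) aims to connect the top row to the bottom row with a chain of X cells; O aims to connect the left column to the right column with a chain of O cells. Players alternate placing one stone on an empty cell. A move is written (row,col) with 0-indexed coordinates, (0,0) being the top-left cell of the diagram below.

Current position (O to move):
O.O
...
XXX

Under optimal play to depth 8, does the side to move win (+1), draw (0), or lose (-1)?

value(O.O/.../XXX, O) = +1

p1 O@[O.O/.../XXX]: (0,1)[OOO/.../XXX]+1* (1,0)[O.O/O../XXX]+1 (1,1)[O.O/.O./XXX]+1 (1,2)[O.O/..O/XXX]-1
p2 X@[OOO/.../XXX] terminal -1; root [O.O/.../XXX] d8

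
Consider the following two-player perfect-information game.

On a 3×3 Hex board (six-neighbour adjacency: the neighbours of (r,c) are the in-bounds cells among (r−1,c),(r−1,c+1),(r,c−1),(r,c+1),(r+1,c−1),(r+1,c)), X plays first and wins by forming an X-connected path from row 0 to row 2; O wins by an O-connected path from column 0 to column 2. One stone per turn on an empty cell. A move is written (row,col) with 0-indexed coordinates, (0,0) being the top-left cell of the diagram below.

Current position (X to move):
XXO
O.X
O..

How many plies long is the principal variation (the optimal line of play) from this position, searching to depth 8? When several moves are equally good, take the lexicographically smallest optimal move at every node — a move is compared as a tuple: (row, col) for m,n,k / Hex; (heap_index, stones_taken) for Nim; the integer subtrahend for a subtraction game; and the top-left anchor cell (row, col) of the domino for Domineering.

PV length from [XXO/O.X/O..]: 3 plies

p1 X@[XXO/O.X/O..]: (1,1)[XXO/OXX/O..]+1* (2,1)[XXO/O.X/OX.]-1 (2,2)[XXO/O.X/O.X]-1
p2 O@[XXO/OXX/O..]: (2,1)[XXO/OXX/OO.]-1* (2,2)[XXO/OXX/O.O]-1
p3 X@[XXO/OXX/OO.]: (2,2)[XXO/OXX/OOX]+1*
p4 O@[XXO/OXX/OOX] terminal -1; root [XXO/O.X/O..] d8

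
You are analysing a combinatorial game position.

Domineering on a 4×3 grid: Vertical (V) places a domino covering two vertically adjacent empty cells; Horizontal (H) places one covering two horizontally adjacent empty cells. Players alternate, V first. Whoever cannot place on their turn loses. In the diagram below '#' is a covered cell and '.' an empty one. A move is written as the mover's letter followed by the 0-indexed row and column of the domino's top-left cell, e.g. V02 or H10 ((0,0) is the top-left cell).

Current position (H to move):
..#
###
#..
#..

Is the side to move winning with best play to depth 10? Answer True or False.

H winning at [..#/###/#../#..]: True

[..#/###/#../#..] H move#1: H00:-1/###/###/#../#.., H21:+1/..#/###/###/#..*, H31:+1/..#/###/#../###
[..#/###/###/#..] end (terminal -1, V#2); searched ..#/###/#../#.. to 10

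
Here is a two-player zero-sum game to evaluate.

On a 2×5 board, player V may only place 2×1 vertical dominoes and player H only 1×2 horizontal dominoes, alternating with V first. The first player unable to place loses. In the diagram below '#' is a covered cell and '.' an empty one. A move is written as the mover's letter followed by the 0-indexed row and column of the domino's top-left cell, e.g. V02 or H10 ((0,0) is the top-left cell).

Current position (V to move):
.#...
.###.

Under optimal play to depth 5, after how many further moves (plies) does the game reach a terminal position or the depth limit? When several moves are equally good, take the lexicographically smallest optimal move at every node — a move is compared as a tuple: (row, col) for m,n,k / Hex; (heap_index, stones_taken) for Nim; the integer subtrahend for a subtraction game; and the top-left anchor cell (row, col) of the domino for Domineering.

[.#.../.###.] V move#1: V00:-1/##.../####., V04:+1/.#..#/.####*
[.#..#/.####] H move#2: H02:-1/.####/.####*
[.####/.####] V move#3: V00:+1/#####/#####*
[#####/#####] end (terminal -1, H#4); searched .#.../.###. to 5

PV length from [.#.../.###.]: 3 plies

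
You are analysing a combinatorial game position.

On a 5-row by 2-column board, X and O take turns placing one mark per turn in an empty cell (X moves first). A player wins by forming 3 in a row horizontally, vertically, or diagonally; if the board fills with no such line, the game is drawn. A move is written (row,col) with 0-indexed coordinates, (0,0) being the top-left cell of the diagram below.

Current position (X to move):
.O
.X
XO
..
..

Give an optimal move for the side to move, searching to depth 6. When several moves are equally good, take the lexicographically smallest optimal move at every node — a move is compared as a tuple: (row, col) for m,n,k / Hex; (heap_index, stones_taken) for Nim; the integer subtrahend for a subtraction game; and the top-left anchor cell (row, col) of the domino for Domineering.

p1 X@[.O/.X/XO/../..]: (0,0)[XO/.X/XO/../..]+0 (1,0)[.O/XX/XO/../..]+1* (3,0)[.O/.X/XO/X./..]+1 (3,1)[.O/.X/XO/.X/..]+0 (4,0)[.O/.X/XO/../X.]+0 (4,1)[.O/.X/XO/../.X]+0
p2 O@[.O/XX/XO/../..]: (0,0)[OO/XX/XO/../..]-1* (3,0)[.O/XX/XO/O./..]-1 (3,1)[.O/XX/XO/.O/..]-1 (4,0)[.O/XX/XO/../O.]-1 (4,1)[.O/XX/XO/../.O]-1
p3 X@[OO/XX/XO/../..]: (3,0)[OO/XX/XO/X./..]+1* (3,1)[OO/XX/XO/.X/..]+0 (4,0)[OO/XX/XO/../X.]+0 (4,1)[OO/XX/XO/../.X]+0
p4 O@[OO/XX/XO/X./..] terminal -1; root [.O/.X/XO/../..] d6

X's best at [.O/.X/XO/../..]: (1,0)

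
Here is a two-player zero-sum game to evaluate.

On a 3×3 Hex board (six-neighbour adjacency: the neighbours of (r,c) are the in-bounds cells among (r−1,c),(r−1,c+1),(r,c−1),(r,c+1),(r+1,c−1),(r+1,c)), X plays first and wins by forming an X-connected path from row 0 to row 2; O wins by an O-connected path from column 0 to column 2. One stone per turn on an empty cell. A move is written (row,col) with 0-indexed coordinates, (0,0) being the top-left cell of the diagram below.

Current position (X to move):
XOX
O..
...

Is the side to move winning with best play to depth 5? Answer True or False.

X winning at [XOX/O../...]: True

[XOX/O../...] X move#1: (1,1):+1/XOX/OX./...*, (1,2):+1/XOX/O.X/..., (2,0):+1/XOX/O../X.., (2,1):+1/XOX/O../.X., (2,2):+1/XOX/O../..X
[XOX/OX./...] O move#2: (1,2):-1/XOX/OXO/...*, (2,0):-1/XOX/OX./O.., (2,1):-1/XOX/OX./.O., (2,2):-1/XOX/OX./..O
[XOX/OXO/...] X move#3: (2,0):+1/XOX/OXO/X..*, (2,1):+1/XOX/OXO/.X., (2,2):+1/XOX/OXO/..X
[XOX/OXO/X..] end (terminal -1, O#4); searched XOX/O../... to 5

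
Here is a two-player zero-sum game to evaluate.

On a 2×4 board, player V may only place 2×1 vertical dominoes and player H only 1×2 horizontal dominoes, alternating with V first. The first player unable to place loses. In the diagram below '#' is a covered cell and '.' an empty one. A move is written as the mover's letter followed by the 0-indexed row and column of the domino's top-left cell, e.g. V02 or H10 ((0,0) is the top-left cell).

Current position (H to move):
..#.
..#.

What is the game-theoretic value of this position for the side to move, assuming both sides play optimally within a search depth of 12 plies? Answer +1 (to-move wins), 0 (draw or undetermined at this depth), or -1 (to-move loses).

value(..#./..#., H) = +1

ply 1, H at ..#./..#. | H00=+1→###./..#.*; H10=+1→..#./###.
ply 2, V at ###./..#. | V03=-1→####/..##*
ply 3, H at ####/..## | H10=+1→####/####*
ply 4: ####/#### is terminal -1 (V); from ..#./..#. depth 12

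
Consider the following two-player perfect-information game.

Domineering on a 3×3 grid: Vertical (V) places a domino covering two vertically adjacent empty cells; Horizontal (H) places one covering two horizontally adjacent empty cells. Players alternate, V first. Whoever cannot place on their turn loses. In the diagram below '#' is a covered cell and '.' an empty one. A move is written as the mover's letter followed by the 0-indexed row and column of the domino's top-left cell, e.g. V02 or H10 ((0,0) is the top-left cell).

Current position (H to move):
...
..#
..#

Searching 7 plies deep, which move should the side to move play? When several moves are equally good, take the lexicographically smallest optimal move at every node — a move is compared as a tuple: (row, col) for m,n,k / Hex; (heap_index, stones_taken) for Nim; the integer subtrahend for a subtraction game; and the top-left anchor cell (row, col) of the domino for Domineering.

[.../..#/..#] H move#1: H00:-1/##./..#/..#, H01:-1/.##/..#/..#, H10:+1/.../###/..#*, H20:-1/.../..#/###
[.../###/..#] end (terminal -1, V#2); searched .../..#/..# to 7

H's best at [.../..#/..#]: H10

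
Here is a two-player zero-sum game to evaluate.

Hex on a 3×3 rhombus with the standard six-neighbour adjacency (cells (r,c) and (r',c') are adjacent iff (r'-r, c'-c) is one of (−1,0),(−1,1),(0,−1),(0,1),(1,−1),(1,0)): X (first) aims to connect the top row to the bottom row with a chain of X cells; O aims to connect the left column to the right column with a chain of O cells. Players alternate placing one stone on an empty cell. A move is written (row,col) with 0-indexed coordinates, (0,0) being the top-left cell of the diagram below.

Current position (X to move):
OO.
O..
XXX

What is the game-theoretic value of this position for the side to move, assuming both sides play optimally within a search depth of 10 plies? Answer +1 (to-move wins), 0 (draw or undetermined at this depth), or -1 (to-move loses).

p1 X@[OO./O../XXX]: (0,2)[OOX/O../XXX]+1* (1,1)[OO./OX./XXX]-1 (1,2)[OO./O.X/XXX]-1
p2 O@[OOX/O../XXX]: (1,1)[OOX/OO./XXX]-1* (1,2)[OOX/O.O/XXX]-1
p3 X@[OOX/OO./XXX]: (1,2)[OOX/OOX/XXX]+1*
p4 O@[OOX/OOX/XXX] terminal -1; root [OO./O../XXX] d10

value(OO./O../XXX, X) = +1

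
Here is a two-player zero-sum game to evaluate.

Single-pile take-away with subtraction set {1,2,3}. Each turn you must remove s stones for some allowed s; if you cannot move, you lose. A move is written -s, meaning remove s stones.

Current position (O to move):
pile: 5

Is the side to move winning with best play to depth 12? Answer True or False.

O winning at [5]: True

ply 1, O at 5 | -1=+1→4*; -2=-1→3; -3=-1→2
ply 2, X at 4 | -1=-1→3*; -2=-1→2; -3=-1→1
ply 3, O at 3 | -1=-1→2; -2=-1→1; -3=+1→0*
ply 4: 0 is terminal -1 (X); from 5 depth 12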